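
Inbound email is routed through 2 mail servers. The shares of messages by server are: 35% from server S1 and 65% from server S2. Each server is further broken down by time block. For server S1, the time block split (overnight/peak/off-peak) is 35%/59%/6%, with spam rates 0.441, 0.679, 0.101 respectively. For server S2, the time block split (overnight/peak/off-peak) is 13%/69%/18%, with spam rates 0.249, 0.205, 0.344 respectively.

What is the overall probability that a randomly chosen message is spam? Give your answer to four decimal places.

P(S|S1) = 0.35·0.441 + 0.59·0.679 + 0.06·0.101 = 0.15435 + 0.40061 + 0.00606 = 0.56102
P(S|S2) = 0.13·0.249 + 0.69·0.205 + 0.18·0.344 = 0.03237 + 0.14145 + 0.06192 = 0.23574
Then overall,
P(S) = 0.35·0.56102 + 0.65·0.23574
      = 0.196357 + 0.153231 = 0.349588

P(S) ≈ 0.3496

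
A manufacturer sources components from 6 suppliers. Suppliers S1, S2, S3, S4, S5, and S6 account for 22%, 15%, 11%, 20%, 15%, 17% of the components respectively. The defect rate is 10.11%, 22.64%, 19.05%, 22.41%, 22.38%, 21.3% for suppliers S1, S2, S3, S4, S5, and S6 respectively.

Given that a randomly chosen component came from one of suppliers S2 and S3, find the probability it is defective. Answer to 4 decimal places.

0.2112

Let S = {S2, S3}.
P(S) = 0.15 + 0.11 = 0.26.
P(D ∩ S) = 0.2264·0.15 + 0.1905·0.11 = 0.03396 + 0.020955 = 0.054915.
P(D | S) = 0.054915 / 0.26 = 0.211212…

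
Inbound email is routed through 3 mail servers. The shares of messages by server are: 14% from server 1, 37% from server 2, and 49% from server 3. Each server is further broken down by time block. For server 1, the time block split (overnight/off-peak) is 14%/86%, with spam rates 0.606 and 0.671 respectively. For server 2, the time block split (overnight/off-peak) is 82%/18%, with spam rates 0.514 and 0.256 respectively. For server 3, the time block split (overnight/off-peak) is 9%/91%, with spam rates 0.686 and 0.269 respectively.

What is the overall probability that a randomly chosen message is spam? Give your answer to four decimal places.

P(S) ≈ 0.4159

P(S|1) = 0.14·0.606 + 0.86·0.671 = 0.08484 + 0.57706 = 0.6619
P(S|2) = 0.82·0.514 + 0.18·0.256 = 0.42148 + 0.04608 = 0.46756
P(S|3) = 0.09·0.686 + 0.91·0.269 = 0.06174 + 0.24479 = 0.30653
Then overall,
P(S) = 0.14·0.6619 + 0.37·0.46756 + 0.49·0.30653
      = 0.092666 + 0.1729972 + 0.1501997 = 0.4158629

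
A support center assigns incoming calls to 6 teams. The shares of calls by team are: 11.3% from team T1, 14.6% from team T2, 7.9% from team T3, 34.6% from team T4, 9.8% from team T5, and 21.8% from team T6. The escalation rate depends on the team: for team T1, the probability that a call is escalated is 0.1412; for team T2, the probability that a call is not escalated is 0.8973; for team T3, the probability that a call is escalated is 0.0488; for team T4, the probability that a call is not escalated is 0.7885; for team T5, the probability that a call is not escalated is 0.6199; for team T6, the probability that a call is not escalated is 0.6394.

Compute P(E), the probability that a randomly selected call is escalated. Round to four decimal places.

0.2238

P(E|T2) = 1 − 0.8973 = 0.1027.
P(E|T4) = 1 − 0.7885 = 0.2115.
P(E|T5) = 1 − 0.6199 = 0.3801.
P(E|T6) = 1 − 0.6394 = 0.3606.
Summing over the partition,
P(E) = P(E|T1)·P(T1) + P(E|T2)·P(T2) + P(E|T3)·P(T3) + P(E|T4)·P(T4) + P(E|T5)·P(T5) + P(E|T6)·P(T6)
      = 0.1412·0.113 + 0.1027·0.146 + 0.0488·0.079 + 0.2115·0.346 + 0.3801·0.098 + 0.3606·0.218
      = 0.0159556 + 0.0149942 + 0.0038552 + 0.073179 + 0.0372498 + 0.0786108 = 0.2238446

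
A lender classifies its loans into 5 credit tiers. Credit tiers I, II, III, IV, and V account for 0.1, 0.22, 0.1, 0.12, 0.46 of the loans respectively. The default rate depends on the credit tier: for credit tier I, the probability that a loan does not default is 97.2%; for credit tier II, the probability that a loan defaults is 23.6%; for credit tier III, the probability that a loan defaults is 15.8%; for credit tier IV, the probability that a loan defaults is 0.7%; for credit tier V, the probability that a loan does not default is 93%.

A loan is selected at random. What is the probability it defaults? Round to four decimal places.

0.1036

P(D|I) = 1 − 0.972 = 0.028.
P(D|V) = 1 − 0.93 = 0.07.
Summing over the partition,
P(D) = P(D|I)·P(I) + P(D|II)·P(II) + P(D|III)·P(III) + P(D|IV)·P(IV) + P(D|V)·P(V)
      = 0.028·0.1 + 0.236·0.22 + 0.158·0.1 + 0.007·0.12 + 0.07·0.46
      = 0.0028 + 0.05192 + 0.0158 + 0.00084 + 0.0322 = 0.10356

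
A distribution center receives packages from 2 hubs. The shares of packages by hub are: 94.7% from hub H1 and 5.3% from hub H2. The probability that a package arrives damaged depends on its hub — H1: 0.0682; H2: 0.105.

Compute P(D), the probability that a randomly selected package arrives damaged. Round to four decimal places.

0.0702

Using total probability over the partition,
P(D) = P(D|H1)·P(H1) + P(D|H2)·P(H2)
      = 0.0682·0.947 + 0.105·0.053
      = 0.0645854 + 0.005565 = 0.0701504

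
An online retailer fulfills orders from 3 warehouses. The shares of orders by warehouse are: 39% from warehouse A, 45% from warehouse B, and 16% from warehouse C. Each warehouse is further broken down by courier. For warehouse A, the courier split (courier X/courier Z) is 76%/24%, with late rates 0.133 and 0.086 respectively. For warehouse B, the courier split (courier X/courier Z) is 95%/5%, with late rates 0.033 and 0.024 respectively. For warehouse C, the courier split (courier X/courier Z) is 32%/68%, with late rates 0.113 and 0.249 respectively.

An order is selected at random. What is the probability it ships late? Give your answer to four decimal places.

0.0950

P(L|A) = 0.76·0.133 + 0.24·0.086 = 0.10108 + 0.02064 = 0.12172
P(L|B) = 0.95·0.033 + 0.05·0.024 = 0.03135 + 0.0012 = 0.03255
P(L|C) = 0.32·0.113 + 0.68·0.249 = 0.03616 + 0.16932 = 0.20548
Then overall,
P(L) = 0.39·0.12172 + 0.45·0.03255 + 0.16·0.20548
      = 0.0474708 + 0.0146475 + 0.0328768 = 0.0949951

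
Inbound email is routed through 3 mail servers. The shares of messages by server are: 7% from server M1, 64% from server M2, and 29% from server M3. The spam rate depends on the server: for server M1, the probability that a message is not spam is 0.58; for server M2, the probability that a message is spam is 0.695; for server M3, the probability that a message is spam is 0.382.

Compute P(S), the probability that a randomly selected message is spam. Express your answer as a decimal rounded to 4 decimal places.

P(S|M1) = 1 − 0.58 = 0.42.
P(S) = P(S|M1)·P(M1) + P(S|M2)·P(M2) + P(S|M3)·P(M3)
      = 0.42·0.07 + 0.695·0.64 + 0.382·0.29
      = 0.0294 + 0.4448 + 0.11078 = 0.58498

0.5850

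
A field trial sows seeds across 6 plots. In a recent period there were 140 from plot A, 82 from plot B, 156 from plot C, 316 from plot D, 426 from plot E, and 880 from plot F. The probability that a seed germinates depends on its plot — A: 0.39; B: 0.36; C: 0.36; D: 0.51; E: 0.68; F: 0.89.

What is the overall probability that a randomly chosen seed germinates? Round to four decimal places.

Total: 140 + 82 + 156 + 316 + 426 + 880 = 2000.
P(A) = 140/2000 = 0.07. P(B) = 82/2000 = 0.041. P(C) = 156/2000 = 0.078. P(D) = 316/2000 = 0.158. P(E) = 426/2000 = 0.213. P(F) = 880/2000 = 0.44.
By the law of total probability,
P(G) = P(G|A)·P(A) + P(G|B)·P(B) + P(G|C)·P(C) + P(G|D)·P(D) + P(G|E)·P(E) + P(G|F)·P(F)
      = 0.39·0.07 + 0.36·0.041 + 0.36·0.078 + 0.51·0.158 + 0.68·0.213 + 0.89·0.44
      = 0.0273 + 0.01476 + 0.02808 + 0.08058 + 0.14484 + 0.3916 = 0.68716

P(G) ≈ 0.6872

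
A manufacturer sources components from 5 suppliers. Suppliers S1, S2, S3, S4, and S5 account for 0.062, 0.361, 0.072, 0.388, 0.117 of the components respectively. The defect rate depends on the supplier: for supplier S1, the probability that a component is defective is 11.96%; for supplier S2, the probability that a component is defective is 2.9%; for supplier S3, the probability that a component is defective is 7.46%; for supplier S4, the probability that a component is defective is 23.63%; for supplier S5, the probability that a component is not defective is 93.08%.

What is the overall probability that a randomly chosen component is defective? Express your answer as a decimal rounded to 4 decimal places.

P(D|S5) = 1 − 0.9308 = 0.0692.
Using total probability over the partition,
P(D) = P(D|S1)·P(S1) + P(D|S2)·P(S2) + P(D|S3)·P(S3) + P(D|S4)·P(S4) + P(D|S5)·P(S5)
      = 0.1196·0.062 + 0.029·0.361 + 0.0746·0.072 + 0.2363·0.388 + 0.0692·0.117
      = 0.0074152 + 0.010469 + 0.0053712 + 0.0916844 + 0.0080964 = 0.1230362

0.1230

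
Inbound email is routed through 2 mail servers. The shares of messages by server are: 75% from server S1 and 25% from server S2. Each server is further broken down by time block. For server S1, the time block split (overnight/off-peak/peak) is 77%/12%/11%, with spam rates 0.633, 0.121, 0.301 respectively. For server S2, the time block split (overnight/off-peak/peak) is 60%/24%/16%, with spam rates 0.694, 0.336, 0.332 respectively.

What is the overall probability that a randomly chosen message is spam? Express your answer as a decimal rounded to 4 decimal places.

0.5388

P(S|S1) = 0.77·0.633 + 0.12·0.121 + 0.11·0.301 = 0.48741 + 0.01452 + 0.03311 = 0.53504
P(S|S2) = 0.6·0.694 + 0.24·0.336 + 0.16·0.332 = 0.4164 + 0.08064 + 0.05312 = 0.55016
Then overall,
P(S) = 0.75·0.53504 + 0.25·0.55016
      = 0.40128 + 0.13754 = 0.53882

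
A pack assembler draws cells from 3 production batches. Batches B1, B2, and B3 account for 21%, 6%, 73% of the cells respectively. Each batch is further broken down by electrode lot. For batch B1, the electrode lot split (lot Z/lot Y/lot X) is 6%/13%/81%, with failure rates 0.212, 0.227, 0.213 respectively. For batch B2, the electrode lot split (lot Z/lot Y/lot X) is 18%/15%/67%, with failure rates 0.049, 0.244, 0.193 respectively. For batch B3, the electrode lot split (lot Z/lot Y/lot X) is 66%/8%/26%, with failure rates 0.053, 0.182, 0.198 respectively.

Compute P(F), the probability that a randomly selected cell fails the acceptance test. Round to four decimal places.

P(F) ≈ 0.1293

P(F|B1) = 0.06·0.212 + 0.13·0.227 + 0.81·0.213 = 0.01272 + 0.02951 + 0.17253 = 0.21476
P(F|B2) = 0.18·0.049 + 0.15·0.244 + 0.67·0.193 = 0.00882 + 0.0366 + 0.12931 = 0.17473
P(F|B3) = 0.66·0.053 + 0.08·0.182 + 0.26·0.198 = 0.03498 + 0.01456 + 0.05148 = 0.10102
Then overall,
P(F) = 0.21·0.21476 + 0.06·0.17473 + 0.73·0.10102
      = 0.0450996 + 0.0104838 + 0.0737446 = 0.129328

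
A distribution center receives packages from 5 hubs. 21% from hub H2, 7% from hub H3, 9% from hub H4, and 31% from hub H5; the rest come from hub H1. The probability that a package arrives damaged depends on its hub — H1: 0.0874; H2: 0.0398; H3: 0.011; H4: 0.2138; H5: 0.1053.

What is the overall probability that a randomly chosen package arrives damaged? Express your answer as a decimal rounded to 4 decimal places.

P(H1) = 1 − (0.21 + 0.07 + 0.09 + 0.31) = 0.32.
P(D) = P(D|H1)·P(H1) + P(D|H2)·P(H2) + P(D|H3)·P(H3) + P(D|H4)·P(H4) + P(D|H5)·P(H5)
      = 0.0874·0.32 + 0.0398·0.21 + 0.011·0.07 + 0.2138·0.09 + 0.1053·0.31
      = 0.027968 + 0.008358 + 0.00077 + 0.019242 + 0.032643 = 0.088981

0.0890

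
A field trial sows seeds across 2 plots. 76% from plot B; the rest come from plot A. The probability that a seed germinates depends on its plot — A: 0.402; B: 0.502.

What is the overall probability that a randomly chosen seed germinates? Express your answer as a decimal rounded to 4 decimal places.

0.4780

P(A) = 1 − (0.76) = 0.24.
By the law of total probability,
P(G) = P(G|A)·P(A) + P(G|B)·P(B)
      = 0.402·0.24 + 0.502·0.76
      = 0.09648 + 0.38152 = 0.478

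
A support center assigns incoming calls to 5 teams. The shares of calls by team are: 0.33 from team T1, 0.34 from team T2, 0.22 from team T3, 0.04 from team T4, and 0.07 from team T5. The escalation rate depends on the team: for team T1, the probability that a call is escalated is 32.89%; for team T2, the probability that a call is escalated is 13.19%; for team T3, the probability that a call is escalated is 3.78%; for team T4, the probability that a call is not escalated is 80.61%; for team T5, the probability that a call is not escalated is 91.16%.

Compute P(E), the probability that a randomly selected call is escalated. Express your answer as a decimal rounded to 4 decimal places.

0.1756

P(E|T4) = 1 − 0.8061 = 0.1939.
P(E|T5) = 1 − 0.9116 = 0.0884.
P(E) = P(E|T1)·P(T1) + P(E|T2)·P(T2) + P(E|T3)·P(T3) + P(E|T4)·P(T4) + P(E|T5)·P(T5)
      = 0.3289·0.33 + 0.1319·0.34 + 0.0378·0.22 + 0.1939·0.04 + 0.0884·0.07
      = 0.108537 + 0.044846 + 0.008316 + 0.007756 + 0.006188 = 0.175643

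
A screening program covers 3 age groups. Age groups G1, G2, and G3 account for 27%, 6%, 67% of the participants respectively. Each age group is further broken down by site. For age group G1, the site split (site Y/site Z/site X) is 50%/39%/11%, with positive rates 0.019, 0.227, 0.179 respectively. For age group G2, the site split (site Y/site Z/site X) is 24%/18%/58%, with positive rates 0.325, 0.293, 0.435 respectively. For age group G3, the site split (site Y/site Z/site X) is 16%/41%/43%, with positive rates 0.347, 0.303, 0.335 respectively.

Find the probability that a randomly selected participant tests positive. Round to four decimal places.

P(T) ≈ 0.2717

P(T|G1) = 0.5·0.019 + 0.39·0.227 + 0.11·0.179 = 0.0095 + 0.08853 + 0.01969 = 0.11772
P(T|G2) = 0.24·0.325 + 0.18·0.293 + 0.58·0.435 = 0.078 + 0.05274 + 0.2523 = 0.38304
P(T|G3) = 0.16·0.347 + 0.41·0.303 + 0.43·0.335 = 0.05552 + 0.12423 + 0.14405 = 0.3238
Then overall,
P(T) = 0.27·0.11772 + 0.06·0.38304 + 0.67·0.3238
      = 0.0317844 + 0.0229824 + 0.216946 = 0.2717128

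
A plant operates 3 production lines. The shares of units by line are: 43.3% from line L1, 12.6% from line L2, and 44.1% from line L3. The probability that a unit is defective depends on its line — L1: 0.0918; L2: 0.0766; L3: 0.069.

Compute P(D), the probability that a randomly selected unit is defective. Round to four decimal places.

P(D) = P(D|L1)·P(L1) + P(D|L2)·P(L2) + P(D|L3)·P(L3)
      = 0.0918·0.433 + 0.0766·0.126 + 0.069·0.441
      = 0.0397494 + 0.0096516 + 0.030429 = 0.07983

0.0798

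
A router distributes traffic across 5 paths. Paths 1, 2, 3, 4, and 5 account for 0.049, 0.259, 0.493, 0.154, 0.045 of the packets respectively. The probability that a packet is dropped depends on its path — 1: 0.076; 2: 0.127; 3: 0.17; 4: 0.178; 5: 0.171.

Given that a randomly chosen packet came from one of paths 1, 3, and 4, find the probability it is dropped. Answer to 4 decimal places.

Let S = {1, 3, 4}.
P(S) = 0.049 + 0.493 + 0.154 = 0.696.
P(L ∩ S) = 0.076·0.049 + 0.17·0.493 + 0.178·0.154 = 0.003724 + 0.08381 + 0.027412 = 0.114946.
P(L | S) = 0.114946 / 0.696 = 0.165152…

P(L|S) ≈ 0.1652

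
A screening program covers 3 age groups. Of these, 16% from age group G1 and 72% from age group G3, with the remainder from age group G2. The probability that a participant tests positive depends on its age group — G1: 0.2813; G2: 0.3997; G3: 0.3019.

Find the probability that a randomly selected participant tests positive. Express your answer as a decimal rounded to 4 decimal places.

0.3103

P(G2) = 1 − (0.16 + 0.72) = 0.12.
Using total probability over the partition,
P(T) = P(T|G1)·P(G1) + P(T|G2)·P(G2) + P(T|G3)·P(G3)
      = 0.2813·0.16 + 0.3997·0.12 + 0.3019·0.72
      = 0.045008 + 0.047964 + 0.217368 = 0.31034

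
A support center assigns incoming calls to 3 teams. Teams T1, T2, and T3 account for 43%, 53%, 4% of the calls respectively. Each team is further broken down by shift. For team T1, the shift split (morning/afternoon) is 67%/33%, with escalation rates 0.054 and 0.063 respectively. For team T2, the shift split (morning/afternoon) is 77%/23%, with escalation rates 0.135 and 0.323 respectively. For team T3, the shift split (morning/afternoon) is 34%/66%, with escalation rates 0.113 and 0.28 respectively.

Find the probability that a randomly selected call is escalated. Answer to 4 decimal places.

P(E|T1) = 0.67·0.054 + 0.33·0.063 = 0.03618 + 0.02079 = 0.05697
P(E|T2) = 0.77·0.135 + 0.23·0.323 = 0.10395 + 0.07429 = 0.17824
P(E|T3) = 0.34·0.113 + 0.66·0.28 = 0.03842 + 0.1848 = 0.22322
Then overall,
P(E) = 0.43·0.05697 + 0.53·0.17824 + 0.04·0.22322
      = 0.0244971 + 0.0944672 + 0.0089288 = 0.1278931

0.1279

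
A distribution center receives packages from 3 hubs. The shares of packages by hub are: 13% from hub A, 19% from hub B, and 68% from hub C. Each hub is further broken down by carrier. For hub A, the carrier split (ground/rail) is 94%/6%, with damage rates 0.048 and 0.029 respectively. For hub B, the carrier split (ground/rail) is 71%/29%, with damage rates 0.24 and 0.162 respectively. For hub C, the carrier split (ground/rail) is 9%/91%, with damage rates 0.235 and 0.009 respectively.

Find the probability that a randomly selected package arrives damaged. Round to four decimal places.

P(D|A) = 0.94·0.048 + 0.06·0.029 = 0.04512 + 0.00174 = 0.04686
P(D|B) = 0.71·0.24 + 0.29·0.162 = 0.1704 + 0.04698 = 0.21738
P(D|C) = 0.09·0.235 + 0.91·0.009 = 0.02115 + 0.00819 = 0.02934
Then overall,
P(D) = 0.13·0.04686 + 0.19·0.21738 + 0.68·0.02934
      = 0.0060918 + 0.0413022 + 0.0199512 = 0.0673452

P(D) ≈ 0.0673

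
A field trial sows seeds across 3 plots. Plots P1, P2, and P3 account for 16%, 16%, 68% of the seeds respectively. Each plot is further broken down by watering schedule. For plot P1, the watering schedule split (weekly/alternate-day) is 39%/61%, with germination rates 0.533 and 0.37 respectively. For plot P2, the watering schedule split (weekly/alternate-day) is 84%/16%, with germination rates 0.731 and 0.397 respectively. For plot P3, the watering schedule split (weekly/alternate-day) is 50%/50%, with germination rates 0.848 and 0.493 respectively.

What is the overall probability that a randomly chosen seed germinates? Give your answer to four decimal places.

P(G) ≈ 0.6337

P(G|P1) = 0.39·0.533 + 0.61·0.37 = 0.20787 + 0.2257 = 0.43357
P(G|P2) = 0.84·0.731 + 0.16·0.397 = 0.61404 + 0.06352 = 0.67756
P(G|P3) = 0.5·0.848 + 0.5·0.493 = 0.424 + 0.2465 = 0.6705
By total probability over the outer partition,
P(G) = 0.16·0.43357 + 0.16·0.67756 + 0.68·0.6705
      = 0.0693712 + 0.1084096 + 0.45594 = 0.6337208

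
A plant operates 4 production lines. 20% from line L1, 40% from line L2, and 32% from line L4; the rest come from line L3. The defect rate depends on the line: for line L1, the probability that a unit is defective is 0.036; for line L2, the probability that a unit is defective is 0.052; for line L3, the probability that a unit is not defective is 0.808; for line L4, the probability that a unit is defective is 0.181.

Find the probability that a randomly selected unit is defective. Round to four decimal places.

0.1013

P(L3) = 1 − (0.2 + 0.4 + 0.32) = 0.08.
P(D|L3) = 1 − 0.808 = 0.192.
Summing over the partition,
P(D) = P(D|L1)·P(L1) + P(D|L2)·P(L2) + P(D|L3)·P(L3) + P(D|L4)·P(L4)
      = 0.036·0.2 + 0.052·0.4 + 0.192·0.08 + 0.181·0.32
      = 0.0072 + 0.0208 + 0.01536 + 0.05792 = 0.10128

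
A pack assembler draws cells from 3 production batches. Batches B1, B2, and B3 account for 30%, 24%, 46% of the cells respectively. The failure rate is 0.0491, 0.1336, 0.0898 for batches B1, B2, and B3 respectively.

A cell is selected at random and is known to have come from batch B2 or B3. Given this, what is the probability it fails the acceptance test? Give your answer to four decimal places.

Let S = {B2, B3}.
P(S) = 0.24 + 0.46 = 0.7.
P(F ∩ S) = 0.1336·0.24 + 0.0898·0.46 = 0.032064 + 0.041308 = 0.073372.
P(F | S) = 0.073372 / 0.7 = 0.104817…

P(F|S) ≈ 0.1048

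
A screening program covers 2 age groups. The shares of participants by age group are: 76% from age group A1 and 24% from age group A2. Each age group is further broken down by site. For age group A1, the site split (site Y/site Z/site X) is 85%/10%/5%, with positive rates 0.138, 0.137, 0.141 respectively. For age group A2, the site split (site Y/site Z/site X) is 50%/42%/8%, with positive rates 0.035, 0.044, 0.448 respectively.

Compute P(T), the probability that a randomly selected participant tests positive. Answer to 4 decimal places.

P(T|A1) = 0.85·0.138 + 0.1·0.137 + 0.05·0.141 = 0.1173 + 0.0137 + 0.00705 = 0.13805
P(T|A2) = 0.5·0.035 + 0.42·0.044 + 0.08·0.448 = 0.0175 + 0.01848 + 0.03584 = 0.07182
Then overall,
P(T) = 0.76·0.13805 + 0.24·0.07182
      = 0.104918 + 0.0172368 = 0.1221548

0.1222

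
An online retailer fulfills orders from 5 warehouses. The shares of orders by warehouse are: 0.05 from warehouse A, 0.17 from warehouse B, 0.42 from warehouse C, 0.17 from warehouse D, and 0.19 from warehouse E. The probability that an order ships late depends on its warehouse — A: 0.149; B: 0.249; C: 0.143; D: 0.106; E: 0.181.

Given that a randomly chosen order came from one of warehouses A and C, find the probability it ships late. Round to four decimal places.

Let S = {A, C}.
P(S) = 0.05 + 0.42 = 0.47.
P(L ∩ S) = 0.149·0.05 + 0.143·0.42 = 0.00745 + 0.06006 = 0.06751.
P(L | S) = 0.06751 / 0.47 = 0.143638…

P(L|S) ≈ 0.1436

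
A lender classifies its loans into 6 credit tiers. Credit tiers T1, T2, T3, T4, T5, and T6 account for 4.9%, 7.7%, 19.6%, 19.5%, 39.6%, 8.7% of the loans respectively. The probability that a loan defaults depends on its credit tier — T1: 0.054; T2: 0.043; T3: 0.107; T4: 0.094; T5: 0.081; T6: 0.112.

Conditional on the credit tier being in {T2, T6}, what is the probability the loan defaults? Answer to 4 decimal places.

Let S = {T2, T6}.
P(S) = 0.077 + 0.087 = 0.164.
P(D ∩ S) = 0.043·0.077 + 0.112·0.087 = 0.003311 + 0.009744 = 0.013055.
P(D | S) = 0.013055 / 0.164 = 0.079604…

P(D|S) ≈ 0.0796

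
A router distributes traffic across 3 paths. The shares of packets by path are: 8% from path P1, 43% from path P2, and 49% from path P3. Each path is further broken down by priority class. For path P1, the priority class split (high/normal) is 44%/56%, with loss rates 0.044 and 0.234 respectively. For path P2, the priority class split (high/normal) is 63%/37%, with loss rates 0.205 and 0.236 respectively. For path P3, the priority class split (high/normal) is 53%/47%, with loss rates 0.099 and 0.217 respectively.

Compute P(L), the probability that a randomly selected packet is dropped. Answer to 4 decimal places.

0.1808

P(L|P1) = 0.44·0.044 + 0.56·0.234 = 0.01936 + 0.13104 = 0.1504
P(L|P2) = 0.63·0.205 + 0.37·0.236 = 0.12915 + 0.08732 = 0.21647
P(L|P3) = 0.53·0.099 + 0.47·0.217 = 0.05247 + 0.10199 = 0.15446
By total probability over the outer partition,
P(L) = 0.08·0.1504 + 0.43·0.21647 + 0.49·0.15446
      = 0.012032 + 0.0930821 + 0.0756854 = 0.1807995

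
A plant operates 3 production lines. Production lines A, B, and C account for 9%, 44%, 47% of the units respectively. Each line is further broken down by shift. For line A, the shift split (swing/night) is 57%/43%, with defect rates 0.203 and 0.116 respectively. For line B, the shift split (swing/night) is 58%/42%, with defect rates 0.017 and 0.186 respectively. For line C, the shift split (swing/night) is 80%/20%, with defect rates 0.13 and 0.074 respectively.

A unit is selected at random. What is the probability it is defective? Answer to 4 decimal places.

P(D|A) = 0.57·0.203 + 0.43·0.116 = 0.11571 + 0.04988 = 0.16559
P(D|B) = 0.58·0.017 + 0.42·0.186 = 0.00986 + 0.07812 = 0.08798
P(D|C) = 0.8·0.13 + 0.2·0.074 = 0.104 + 0.0148 = 0.1188
By total probability over the outer partition,
P(D) = 0.09·0.16559 + 0.44·0.08798 + 0.47·0.1188
      = 0.0149031 + 0.0387112 + 0.055836 = 0.1094503

P(D) ≈ 0.1095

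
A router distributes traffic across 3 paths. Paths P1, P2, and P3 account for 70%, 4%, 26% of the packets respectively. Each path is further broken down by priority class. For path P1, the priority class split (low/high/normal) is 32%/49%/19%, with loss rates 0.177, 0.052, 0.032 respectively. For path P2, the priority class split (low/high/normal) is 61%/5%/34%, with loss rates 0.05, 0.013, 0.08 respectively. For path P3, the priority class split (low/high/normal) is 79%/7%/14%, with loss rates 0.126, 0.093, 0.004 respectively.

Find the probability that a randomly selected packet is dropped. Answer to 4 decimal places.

0.0918

P(L|P1) = 0.32·0.177 + 0.49·0.052 + 0.19·0.032 = 0.05664 + 0.02548 + 0.00608 = 0.0882
P(L|P2) = 0.61·0.05 + 0.05·0.013 + 0.34·0.08 = 0.0305 + 0.00065 + 0.0272 = 0.05835
P(L|P3) = 0.79·0.126 + 0.07·0.093 + 0.14·0.004 = 0.09954 + 0.00651 + 0.00056 = 0.10661
By total probability over the outer partition,
P(L) = 0.7·0.0882 + 0.04·0.05835 + 0.26·0.10661
      = 0.06174 + 0.002334 + 0.0277186 = 0.0917926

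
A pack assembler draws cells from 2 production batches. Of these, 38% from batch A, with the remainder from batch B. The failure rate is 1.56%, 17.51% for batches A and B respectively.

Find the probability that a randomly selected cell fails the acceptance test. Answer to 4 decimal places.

0.1145

P(B) = 1 − (0.38) = 0.62.
P(F) = P(F|A)·P(A) + P(F|B)·P(B)
      = 0.0156·0.38 + 0.1751·0.62
      = 0.005928 + 0.108562 = 0.11449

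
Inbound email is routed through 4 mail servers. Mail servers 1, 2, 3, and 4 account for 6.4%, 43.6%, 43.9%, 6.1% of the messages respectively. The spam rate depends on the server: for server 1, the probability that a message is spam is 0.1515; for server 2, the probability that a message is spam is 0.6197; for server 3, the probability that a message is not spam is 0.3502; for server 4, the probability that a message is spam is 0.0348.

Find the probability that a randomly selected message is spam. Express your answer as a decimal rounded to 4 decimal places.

0.5673

P(S|3) = 1 − 0.3502 = 0.6498.
Using total probability over the partition,
P(S) = P(S|1)·P(1) + P(S|2)·P(2) + P(S|3)·P(3) + P(S|4)·P(4)
      = 0.1515·0.064 + 0.6197·0.436 + 0.6498·0.439 + 0.0348·0.061
      = 0.009696 + 0.2701892 + 0.2852622 + 0.0021228 = 0.5672702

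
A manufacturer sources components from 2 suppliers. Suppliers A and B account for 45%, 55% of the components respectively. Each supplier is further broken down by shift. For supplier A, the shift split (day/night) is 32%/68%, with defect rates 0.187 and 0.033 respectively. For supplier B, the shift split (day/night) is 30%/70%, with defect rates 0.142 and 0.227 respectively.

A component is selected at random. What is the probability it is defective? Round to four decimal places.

0.1479

P(D|A) = 0.32·0.187 + 0.68·0.033 = 0.05984 + 0.02244 = 0.08228
P(D|B) = 0.3·0.142 + 0.7·0.227 = 0.0426 + 0.1589 = 0.2015
Then overall,
P(D) = 0.45·0.08228 + 0.55·0.2015
      = 0.037026 + 0.110825 = 0.147851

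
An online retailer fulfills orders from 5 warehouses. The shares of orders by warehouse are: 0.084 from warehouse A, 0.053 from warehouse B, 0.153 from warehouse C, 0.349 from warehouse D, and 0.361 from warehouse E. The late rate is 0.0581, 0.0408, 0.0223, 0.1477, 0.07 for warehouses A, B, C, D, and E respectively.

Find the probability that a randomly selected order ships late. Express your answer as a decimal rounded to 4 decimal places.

P(L) = P(L|A)·P(A) + P(L|B)·P(B) + P(L|C)·P(C) + P(L|D)·P(D) + P(L|E)·P(E)
      = 0.0581·0.084 + 0.0408·0.053 + 0.0223·0.153 + 0.1477·0.349 + 0.07·0.361
      = 0.0048804 + 0.0021624 + 0.0034119 + 0.0515473 + 0.02527 = 0.087272

P(L) ≈ 0.0873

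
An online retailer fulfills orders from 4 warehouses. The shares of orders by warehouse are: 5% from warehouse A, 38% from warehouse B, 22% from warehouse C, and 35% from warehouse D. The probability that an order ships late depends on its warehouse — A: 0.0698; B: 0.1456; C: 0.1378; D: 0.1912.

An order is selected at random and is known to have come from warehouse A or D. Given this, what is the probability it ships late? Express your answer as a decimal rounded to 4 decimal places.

Let S = {A, D}.
P(S) = 0.05 + 0.35 = 0.4.
P(L ∩ S) = 0.0698·0.05 + 0.1912·0.35 = 0.00349 + 0.06692 = 0.07041.
P(L | S) = 0.07041 / 0.4 = 0.176025…

0.1760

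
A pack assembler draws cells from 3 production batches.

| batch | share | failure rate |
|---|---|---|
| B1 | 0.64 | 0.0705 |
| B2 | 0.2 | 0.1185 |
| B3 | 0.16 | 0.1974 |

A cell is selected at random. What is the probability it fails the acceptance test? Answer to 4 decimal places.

0.1004

P(F) = P(F|B1)·P(B1) + P(F|B2)·P(B2) + P(F|B3)·P(B3)
      = 0.0705·0.64 + 0.1185·0.2 + 0.1974·0.16
      = 0.04512 + 0.0237 + 0.031584 = 0.100404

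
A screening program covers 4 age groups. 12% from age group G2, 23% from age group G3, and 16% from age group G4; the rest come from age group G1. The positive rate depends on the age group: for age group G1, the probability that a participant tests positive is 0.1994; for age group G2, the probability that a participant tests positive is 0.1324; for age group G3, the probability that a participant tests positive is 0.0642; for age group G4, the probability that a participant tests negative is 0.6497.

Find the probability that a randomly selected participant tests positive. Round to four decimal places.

0.1844

P(G1) = 1 − (0.12 + 0.23 + 0.16) = 0.49.
P(T|G4) = 1 − 0.6497 = 0.3503.
By the law of total probability,
P(T) = P(T|G1)·P(G1) + P(T|G2)·P(G2) + P(T|G3)·P(G3) + P(T|G4)·P(G4)
      = 0.1994·0.49 + 0.1324·0.12 + 0.0642·0.23 + 0.3503·0.16
      = 0.097706 + 0.015888 + 0.014766 + 0.056048 = 0.184408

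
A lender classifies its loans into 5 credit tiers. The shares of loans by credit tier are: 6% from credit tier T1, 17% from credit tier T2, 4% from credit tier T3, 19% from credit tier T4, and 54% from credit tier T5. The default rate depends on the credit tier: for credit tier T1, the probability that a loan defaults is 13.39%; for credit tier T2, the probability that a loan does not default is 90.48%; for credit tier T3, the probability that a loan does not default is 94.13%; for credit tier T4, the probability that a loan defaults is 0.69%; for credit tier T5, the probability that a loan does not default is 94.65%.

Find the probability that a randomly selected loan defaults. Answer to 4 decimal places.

P(D) ≈ 0.0568

P(D|T2) = 1 − 0.9048 = 0.0952.
P(D|T3) = 1 − 0.9413 = 0.0587.
P(D|T5) = 1 − 0.9465 = 0.0535.
Summing over the partition,
P(D) = P(D|T1)·P(T1) + P(D|T2)·P(T2) + P(D|T3)·P(T3) + P(D|T4)·P(T4) + P(D|T5)·P(T5)
      = 0.1339·0.06 + 0.0952·0.17 + 0.0587·0.04 + 0.0069·0.19 + 0.0535·0.54
      = 0.008034 + 0.016184 + 0.002348 + 0.001311 + 0.02889 = 0.056767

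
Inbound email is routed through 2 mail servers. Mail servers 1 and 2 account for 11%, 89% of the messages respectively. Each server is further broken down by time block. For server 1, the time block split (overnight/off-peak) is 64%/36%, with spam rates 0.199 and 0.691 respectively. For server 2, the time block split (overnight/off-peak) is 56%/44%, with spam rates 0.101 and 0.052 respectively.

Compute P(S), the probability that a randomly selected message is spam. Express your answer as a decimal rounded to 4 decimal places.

P(S|1) = 0.64·0.199 + 0.36·0.691 = 0.12736 + 0.24876 = 0.37612
P(S|2) = 0.56·0.101 + 0.44·0.052 = 0.05656 + 0.02288 = 0.07944
By total probability over the outer partition,
P(S) = 0.11·0.37612 + 0.89·0.07944
      = 0.0413732 + 0.0707016 = 0.1120748

P(S) ≈ 0.1121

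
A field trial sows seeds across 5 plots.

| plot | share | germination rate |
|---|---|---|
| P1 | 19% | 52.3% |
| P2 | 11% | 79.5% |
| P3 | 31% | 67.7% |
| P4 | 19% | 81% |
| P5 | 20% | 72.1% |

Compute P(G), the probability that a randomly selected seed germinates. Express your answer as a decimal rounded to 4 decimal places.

Using total probability over the partition,
P(G) = P(G|P1)·P(P1) + P(G|P2)·P(P2) + P(G|P3)·P(P3) + P(G|P4)·P(P4) + P(G|P5)·P(P5)
      = 0.523·0.19 + 0.795·0.11 + 0.677·0.31 + 0.81·0.19 + 0.721·0.2
      = 0.09937 + 0.08745 + 0.20987 + 0.1539 + 0.1442 = 0.69479

P(G) ≈ 0.6948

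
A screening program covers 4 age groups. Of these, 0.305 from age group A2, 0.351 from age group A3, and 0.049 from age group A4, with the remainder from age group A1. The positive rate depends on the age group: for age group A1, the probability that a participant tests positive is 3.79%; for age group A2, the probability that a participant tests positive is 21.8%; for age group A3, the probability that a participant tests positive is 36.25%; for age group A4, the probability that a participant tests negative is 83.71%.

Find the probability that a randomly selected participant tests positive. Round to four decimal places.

P(A1) = 1 − (0.305 + 0.351 + 0.049) = 0.295.
P(T|A4) = 1 − 0.8371 = 0.1629.
P(T) = P(T|A1)·P(A1) + P(T|A2)·P(A2) + P(T|A3)·P(A3) + P(T|A4)·P(A4)
      = 0.0379·0.295 + 0.218·0.305 + 0.3625·0.351 + 0.1629·0.049
      = 0.0111805 + 0.06649 + 0.1272375 + 0.0079821 = 0.2128901

0.2129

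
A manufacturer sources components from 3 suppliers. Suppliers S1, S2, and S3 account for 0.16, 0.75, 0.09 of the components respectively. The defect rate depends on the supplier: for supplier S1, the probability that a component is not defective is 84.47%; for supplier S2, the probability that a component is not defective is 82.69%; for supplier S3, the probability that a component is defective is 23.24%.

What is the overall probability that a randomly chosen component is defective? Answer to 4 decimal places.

P(D|S1) = 1 − 0.8447 = 0.1553.
P(D|S2) = 1 − 0.8269 = 0.1731.
By the law of total probability,
P(D) = P(D|S1)·P(S1) + P(D|S2)·P(S2) + P(D|S3)·P(S3)
      = 0.1553·0.16 + 0.1731·0.75 + 0.2324·0.09
      = 0.024848 + 0.129825 + 0.020916 = 0.175589

0.1756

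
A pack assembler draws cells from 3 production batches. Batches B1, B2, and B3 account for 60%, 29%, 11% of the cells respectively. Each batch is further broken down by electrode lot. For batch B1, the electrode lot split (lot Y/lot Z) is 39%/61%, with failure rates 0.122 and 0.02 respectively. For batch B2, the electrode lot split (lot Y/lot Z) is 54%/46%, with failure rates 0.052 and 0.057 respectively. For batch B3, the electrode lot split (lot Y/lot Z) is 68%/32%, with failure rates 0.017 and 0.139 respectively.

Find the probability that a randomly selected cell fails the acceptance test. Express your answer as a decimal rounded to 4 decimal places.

P(F|B1) = 0.39·0.122 + 0.61·0.02 = 0.04758 + 0.0122 = 0.05978
P(F|B2) = 0.54·0.052 + 0.46·0.057 = 0.02808 + 0.02622 = 0.0543
P(F|B3) = 0.68·0.017 + 0.32·0.139 = 0.01156 + 0.04448 = 0.05604
By total probability over the outer partition,
P(F) = 0.6·0.05978 + 0.29·0.0543 + 0.11·0.05604
      = 0.035868 + 0.015747 + 0.0061644 = 0.0577794

P(F) ≈ 0.0578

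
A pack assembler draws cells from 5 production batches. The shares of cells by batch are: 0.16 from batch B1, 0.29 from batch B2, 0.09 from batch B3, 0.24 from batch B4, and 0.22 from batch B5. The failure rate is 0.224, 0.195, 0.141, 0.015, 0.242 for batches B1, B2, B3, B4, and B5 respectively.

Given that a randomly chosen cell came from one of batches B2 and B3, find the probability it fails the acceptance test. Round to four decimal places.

Let S = {B2, B3}.
P(S) = 0.29 + 0.09 = 0.38.
P(F ∩ S) = 0.195·0.29 + 0.141·0.09 = 0.05655 + 0.01269 = 0.06924.
P(F | S) = 0.06924 / 0.38 = 0.182211…

P(F|S) ≈ 0.1822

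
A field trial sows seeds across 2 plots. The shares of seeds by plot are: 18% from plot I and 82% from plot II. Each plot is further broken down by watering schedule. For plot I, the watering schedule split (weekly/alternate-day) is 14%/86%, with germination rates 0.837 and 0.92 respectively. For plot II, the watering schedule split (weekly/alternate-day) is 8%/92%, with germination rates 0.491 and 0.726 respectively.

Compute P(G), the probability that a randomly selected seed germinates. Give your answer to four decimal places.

P(G) ≈ 0.7434

P(G|I) = 0.14·0.837 + 0.86·0.92 = 0.11718 + 0.7912 = 0.90838
P(G|II) = 0.08·0.491 + 0.92·0.726 = 0.03928 + 0.66792 = 0.7072
Then overall,
P(G) = 0.18·0.90838 + 0.82·0.7072
      = 0.1635084 + 0.579904 = 0.7434124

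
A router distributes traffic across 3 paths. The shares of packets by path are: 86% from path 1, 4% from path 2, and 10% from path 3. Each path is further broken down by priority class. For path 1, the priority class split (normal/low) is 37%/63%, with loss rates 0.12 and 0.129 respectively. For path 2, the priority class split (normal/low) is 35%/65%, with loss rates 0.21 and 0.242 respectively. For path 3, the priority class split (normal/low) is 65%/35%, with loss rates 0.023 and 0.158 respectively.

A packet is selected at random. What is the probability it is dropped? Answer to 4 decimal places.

P(L|1) = 0.37·0.12 + 0.63·0.129 = 0.0444 + 0.08127 = 0.12567
P(L|2) = 0.35·0.21 + 0.65·0.242 = 0.0735 + 0.1573 = 0.2308
P(L|3) = 0.65·0.023 + 0.35·0.158 = 0.01495 + 0.0553 = 0.07025
Then overall,
P(L) = 0.86·0.12567 + 0.04·0.2308 + 0.1·0.07025
      = 0.1080762 + 0.009232 + 0.007025 = 0.1243332

P(L) ≈ 0.1243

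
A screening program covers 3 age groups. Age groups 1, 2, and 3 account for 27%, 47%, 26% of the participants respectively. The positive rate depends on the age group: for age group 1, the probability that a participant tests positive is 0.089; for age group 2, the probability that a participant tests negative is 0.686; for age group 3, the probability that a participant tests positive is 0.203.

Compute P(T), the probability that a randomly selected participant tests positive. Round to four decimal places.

P(T|2) = 1 − 0.686 = 0.314.
P(T) = P(T|1)·P(1) + P(T|2)·P(2) + P(T|3)·P(3)
      = 0.089·0.27 + 0.314·0.47 + 0.203·0.26
      = 0.02403 + 0.14758 + 0.05278 = 0.22439

P(T) ≈ 0.2244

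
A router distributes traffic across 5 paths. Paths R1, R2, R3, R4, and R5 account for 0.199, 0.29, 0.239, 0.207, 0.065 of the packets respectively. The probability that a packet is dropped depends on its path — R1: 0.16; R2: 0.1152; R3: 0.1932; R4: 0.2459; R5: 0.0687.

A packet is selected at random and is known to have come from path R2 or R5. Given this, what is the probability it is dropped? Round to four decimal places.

Let S = {R2, R5}.
P(S) = 0.29 + 0.065 = 0.355.
P(L ∩ S) = 0.1152·0.29 + 0.0687·0.065 = 0.033408 + 0.0044655 = 0.0378735.
P(L | S) = 0.0378735 / 0.355 = 0.106686…

0.1067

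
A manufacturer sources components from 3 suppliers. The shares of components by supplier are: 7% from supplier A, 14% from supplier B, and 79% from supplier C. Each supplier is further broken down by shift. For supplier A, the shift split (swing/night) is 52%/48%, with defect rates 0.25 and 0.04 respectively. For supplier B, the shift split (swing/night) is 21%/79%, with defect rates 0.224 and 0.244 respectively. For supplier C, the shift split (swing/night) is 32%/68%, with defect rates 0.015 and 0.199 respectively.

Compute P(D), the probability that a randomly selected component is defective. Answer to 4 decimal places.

0.1547

P(D|A) = 0.52·0.25 + 0.48·0.04 = 0.13 + 0.0192 = 0.1492
P(D|B) = 0.21·0.224 + 0.79·0.244 = 0.04704 + 0.19276 = 0.2398
P(D|C) = 0.32·0.015 + 0.68·0.199 = 0.0048 + 0.13532 = 0.14012
By total probability over the outer partition,
P(D) = 0.07·0.1492 + 0.14·0.2398 + 0.79·0.14012
      = 0.010444 + 0.033572 + 0.1106948 = 0.1547108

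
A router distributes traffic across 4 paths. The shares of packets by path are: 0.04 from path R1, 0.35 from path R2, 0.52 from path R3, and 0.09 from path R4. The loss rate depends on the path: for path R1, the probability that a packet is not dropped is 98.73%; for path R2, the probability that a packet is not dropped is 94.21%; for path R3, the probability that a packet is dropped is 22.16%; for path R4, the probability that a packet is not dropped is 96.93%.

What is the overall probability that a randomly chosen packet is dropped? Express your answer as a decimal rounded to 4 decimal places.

0.1388

P(L|R1) = 1 − 0.9873 = 0.0127.
P(L|R2) = 1 − 0.9421 = 0.0579.
P(L|R4) = 1 − 0.9693 = 0.0307.
P(L) = P(L|R1)·P(R1) + P(L|R2)·P(R2) + P(L|R3)·P(R3) + P(L|R4)·P(R4)
      = 0.0127·0.04 + 0.0579·0.35 + 0.2216·0.52 + 0.0307·0.09
      = 0.000508 + 0.020265 + 0.115232 + 0.002763 = 0.138768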